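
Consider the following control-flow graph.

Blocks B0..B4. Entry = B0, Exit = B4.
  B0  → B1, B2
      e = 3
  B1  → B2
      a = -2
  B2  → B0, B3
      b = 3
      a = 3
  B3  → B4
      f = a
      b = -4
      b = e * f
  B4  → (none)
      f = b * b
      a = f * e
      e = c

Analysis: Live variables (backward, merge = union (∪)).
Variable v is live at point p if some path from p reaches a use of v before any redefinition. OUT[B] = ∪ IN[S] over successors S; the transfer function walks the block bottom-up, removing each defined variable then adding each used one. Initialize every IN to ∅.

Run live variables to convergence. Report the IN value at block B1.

Answer: {c, e}

Derivation:
Fixpoint table:
  B0:   IN={c}   OUT={c, e}
  B1:   IN={c, e}   OUT={c, e}
  B2:   IN={c, e}   OUT={a, c, e}
  B3:   IN={a, c, e}   OUT={b, c, e}
  B4:   IN={b, c, e}   OUT={}

Merge at B1: OUT[B1] = IN[B2] = {c, e}
Applying B1's transfer function to that OUT value gives IN[B1] (row B1 above).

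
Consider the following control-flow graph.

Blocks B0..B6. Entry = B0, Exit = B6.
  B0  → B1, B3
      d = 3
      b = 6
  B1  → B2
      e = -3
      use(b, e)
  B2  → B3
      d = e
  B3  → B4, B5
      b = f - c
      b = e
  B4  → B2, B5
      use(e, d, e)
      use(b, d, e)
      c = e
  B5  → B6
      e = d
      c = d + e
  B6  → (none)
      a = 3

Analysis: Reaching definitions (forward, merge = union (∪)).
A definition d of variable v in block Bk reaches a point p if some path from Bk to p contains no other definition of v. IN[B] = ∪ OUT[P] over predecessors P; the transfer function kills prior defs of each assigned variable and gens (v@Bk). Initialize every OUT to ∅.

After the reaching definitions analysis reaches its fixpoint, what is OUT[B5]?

Answer: {b@B3, c@B5, d@B0, d@B2, e@B5}

Working:
Converged values:
  B0:  IN={}  OUT={b@B0, d@B0}
  B1:  IN={b@B0, d@B0}  OUT={b@B0, d@B0, e@B1}
  B2:  IN={b@B0, b@B3, c@B4, d@B0, d@B2, e@B1}  OUT={b@B0, b@B3, c@B4, d@B2, e@B1}
  B3:  IN={b@B0, b@B3, c@B4, d@B0, d@B2, e@B1}  OUT={b@B3, c@B4, d@B0, d@B2, e@B1}
  B4:  IN={b@B3, c@B4, d@B0, d@B2, e@B1}  OUT={b@B3, c@B4, d@B0, d@B2, e@B1}
  B5:  IN={b@B3, c@B4, d@B0, d@B2, e@B1}  OUT={b@B3, c@B5, d@B0, d@B2, e@B5}
  B6:  IN={b@B3, c@B5, d@B0, d@B2, e@B5}  OUT={a@B6, b@B3, c@B5, d@B0, d@B2, e@B5}

Merge at B5: IN[B5] = OUT[B3] ⊔ OUT[B4] = {b@B3, c@B4, d@B0, d@B2, e@B1}
Applying B5's transfer function to that IN value gives OUT[B5] (row B5 above).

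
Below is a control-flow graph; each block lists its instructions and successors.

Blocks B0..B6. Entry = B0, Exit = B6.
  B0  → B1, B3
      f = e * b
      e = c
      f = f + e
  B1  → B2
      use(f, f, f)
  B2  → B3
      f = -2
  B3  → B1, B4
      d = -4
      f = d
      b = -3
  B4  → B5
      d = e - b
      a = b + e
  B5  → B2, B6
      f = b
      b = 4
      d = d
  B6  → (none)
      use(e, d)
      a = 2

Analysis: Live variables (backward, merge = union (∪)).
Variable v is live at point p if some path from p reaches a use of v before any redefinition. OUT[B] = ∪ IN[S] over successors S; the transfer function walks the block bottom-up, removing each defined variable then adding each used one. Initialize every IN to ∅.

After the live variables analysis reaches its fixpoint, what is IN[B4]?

Converged values:
  B0: | IN={b, c, e} | OUT={e, f}
  B1: | IN={e, f} | OUT={e}
  B2: | IN={e} | OUT={e}
  B3: | IN={e} | OUT={b, e, f}
  B4: | IN={b, e} | OUT={b, d, e}
  B5: | IN={b, d, e} | OUT={d, e}
  B6: | IN={d, e} | OUT={}

Merge at B4: OUT[B4] = IN[B5] = {b, d, e}
Applying B4's transfer function to that OUT value gives IN[B4] (row B4 above).

Answer: {b, e}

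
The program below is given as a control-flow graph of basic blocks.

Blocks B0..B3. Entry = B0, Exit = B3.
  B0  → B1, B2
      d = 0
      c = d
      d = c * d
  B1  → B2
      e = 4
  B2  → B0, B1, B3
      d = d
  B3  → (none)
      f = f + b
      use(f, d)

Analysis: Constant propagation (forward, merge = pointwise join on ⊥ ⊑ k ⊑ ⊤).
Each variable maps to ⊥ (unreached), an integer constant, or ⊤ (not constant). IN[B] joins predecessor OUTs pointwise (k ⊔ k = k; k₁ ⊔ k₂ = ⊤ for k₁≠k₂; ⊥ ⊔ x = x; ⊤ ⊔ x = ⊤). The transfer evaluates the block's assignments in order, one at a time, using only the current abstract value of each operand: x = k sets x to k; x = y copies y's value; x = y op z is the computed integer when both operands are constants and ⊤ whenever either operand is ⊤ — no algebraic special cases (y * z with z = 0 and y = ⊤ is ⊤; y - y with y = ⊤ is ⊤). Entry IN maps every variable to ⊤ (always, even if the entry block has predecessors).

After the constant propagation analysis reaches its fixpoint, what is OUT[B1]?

Answer: {a: ⊤, b: ⊤, c: 0, d: 0, e: 4, f: ⊤}

Derivation:
Per-block solution:
  B0:   IN=(all ⊤)   OUT={c:0, d:0; rest ⊤}
  B1:   IN={c:0, d:0; rest ⊤}   OUT={c:0, d:0, e:4; rest ⊤}
  B2:   IN={c:0, d:0; rest ⊤}   OUT={c:0, d:0; rest ⊤}
  B3:   IN={c:0, d:0; rest ⊤}   OUT={c:0, d:0; rest ⊤}

Merge at B1: IN[B1] = OUT[B0] ⊔ OUT[B2] = {a: ⊤, b: ⊤, c: 0, d: 0, e: ⊤, f: ⊤}
Applying B1's transfer function to that IN value gives OUT[B1] (row B1 above).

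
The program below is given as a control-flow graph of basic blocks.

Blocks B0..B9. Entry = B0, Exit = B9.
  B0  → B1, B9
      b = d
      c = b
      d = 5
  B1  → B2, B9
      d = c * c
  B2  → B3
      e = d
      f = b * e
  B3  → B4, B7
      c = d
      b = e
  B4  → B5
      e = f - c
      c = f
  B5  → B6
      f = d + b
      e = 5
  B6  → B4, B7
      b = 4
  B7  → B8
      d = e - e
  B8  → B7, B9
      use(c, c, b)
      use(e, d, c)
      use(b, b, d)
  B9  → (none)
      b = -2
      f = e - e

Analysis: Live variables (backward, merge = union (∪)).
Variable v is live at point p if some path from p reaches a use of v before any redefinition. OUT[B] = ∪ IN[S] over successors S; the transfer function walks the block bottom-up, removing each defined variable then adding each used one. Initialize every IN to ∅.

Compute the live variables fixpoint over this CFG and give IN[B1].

Answer: {b, c, e}

Trace:
Converged values:
  B0: | IN={d, e} | OUT={b, c, e}
  B1: | IN={b, c, e} | OUT={b, d, e}
  B2: | IN={b, d} | OUT={d, e, f}
  B3: | IN={d, e, f} | OUT={b, c, d, e, f}
  B4: | IN={b, c, d, f} | OUT={b, c, d}
  B5: | IN={b, c, d} | OUT={c, d, e, f}
  B6: | IN={c, d, e, f} | OUT={b, c, d, e, f}
  B7: | IN={b, c, e} | OUT={b, c, d, e}
  B8: | IN={b, c, d, e} | OUT={b, c, e}
  B9: | IN={e} | OUT={}

Merge at B1: OUT[B1] = IN[B2] ⊔ IN[B9] = {b, d, e}
Applying B1's transfer function to that OUT value gives IN[B1] (row B1 above).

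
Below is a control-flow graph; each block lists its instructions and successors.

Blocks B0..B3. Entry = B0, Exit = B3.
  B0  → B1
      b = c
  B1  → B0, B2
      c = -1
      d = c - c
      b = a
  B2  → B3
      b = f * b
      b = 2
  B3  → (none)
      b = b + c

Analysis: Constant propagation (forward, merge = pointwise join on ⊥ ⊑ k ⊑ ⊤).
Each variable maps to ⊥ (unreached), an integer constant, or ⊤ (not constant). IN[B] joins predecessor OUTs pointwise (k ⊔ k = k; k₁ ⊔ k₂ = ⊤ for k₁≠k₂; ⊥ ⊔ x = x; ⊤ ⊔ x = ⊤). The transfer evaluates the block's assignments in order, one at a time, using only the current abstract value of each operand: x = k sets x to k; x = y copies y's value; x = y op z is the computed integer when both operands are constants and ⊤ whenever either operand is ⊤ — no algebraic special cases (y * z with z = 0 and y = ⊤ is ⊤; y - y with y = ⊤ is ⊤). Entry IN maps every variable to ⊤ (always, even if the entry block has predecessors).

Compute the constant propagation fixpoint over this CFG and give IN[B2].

Answer: {a: ⊤, b: ⊤, c: -1, d: 0, e: ⊤, f: ⊤}

Derivation:
Converged values:
  B0:  IN=(all ⊤)  OUT=(all ⊤)
  B1:  IN=(all ⊤)  OUT={c:-1, d:0; rest ⊤}
  B2:  IN={c:-1, d:0; rest ⊤}  OUT={b:2, c:-1, d:0; rest ⊤}
  B3:  IN={b:2, c:-1, d:0; rest ⊤}  OUT={b:1, c:-1, d:0; rest ⊤}

Merge at B2: IN[B2] = OUT[B1] = {a: ⊤, b: ⊤, c: -1, d: 0, e: ⊤, f: ⊤}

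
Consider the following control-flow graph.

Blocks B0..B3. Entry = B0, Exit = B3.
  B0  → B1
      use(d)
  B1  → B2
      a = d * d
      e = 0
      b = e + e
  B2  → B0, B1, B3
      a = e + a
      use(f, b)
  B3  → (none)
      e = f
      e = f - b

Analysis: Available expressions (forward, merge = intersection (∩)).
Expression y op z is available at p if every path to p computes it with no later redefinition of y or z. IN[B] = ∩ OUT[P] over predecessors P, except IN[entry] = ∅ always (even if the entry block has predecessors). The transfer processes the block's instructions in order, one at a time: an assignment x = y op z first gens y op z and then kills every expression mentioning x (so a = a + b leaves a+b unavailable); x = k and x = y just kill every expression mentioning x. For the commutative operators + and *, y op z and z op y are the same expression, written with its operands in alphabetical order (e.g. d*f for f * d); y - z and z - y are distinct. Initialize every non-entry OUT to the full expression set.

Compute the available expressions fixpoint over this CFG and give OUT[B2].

Answer: {d*d, e+e}

Trace:
Converged values:
  B0: | IN={} | OUT={}
  B1: | IN={} | OUT={d*d, e+e}
  B2: | IN={d*d, e+e} | OUT={d*d, e+e}
  B3: | IN={d*d, e+e} | OUT={d*d, f-b}

Merge at B2: IN[B2] = OUT[B1] = {d*d, e+e}
Applying B2's transfer function to that IN value gives OUT[B2] (row B2 above).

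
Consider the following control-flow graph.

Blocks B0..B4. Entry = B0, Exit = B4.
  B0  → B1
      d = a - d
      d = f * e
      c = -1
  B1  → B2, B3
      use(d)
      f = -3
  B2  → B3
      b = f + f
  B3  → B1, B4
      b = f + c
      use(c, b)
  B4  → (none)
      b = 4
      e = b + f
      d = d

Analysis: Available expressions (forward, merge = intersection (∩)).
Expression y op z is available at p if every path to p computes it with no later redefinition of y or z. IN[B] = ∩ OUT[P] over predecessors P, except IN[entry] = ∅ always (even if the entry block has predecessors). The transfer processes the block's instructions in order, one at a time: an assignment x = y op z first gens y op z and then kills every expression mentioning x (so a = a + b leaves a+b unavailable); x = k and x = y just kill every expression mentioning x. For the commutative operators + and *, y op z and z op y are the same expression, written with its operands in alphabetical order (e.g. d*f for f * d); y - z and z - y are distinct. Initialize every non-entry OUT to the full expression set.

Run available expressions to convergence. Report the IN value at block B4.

Answer: {c+f}

Derivation:
Per-block solution:
  B0:  IN={}  OUT={e*f}
  B1:  IN={}  OUT={}
  B2:  IN={}  OUT={f+f}
  B3:  IN={}  OUT={c+f}
  B4:  IN={c+f}  OUT={b+f, c+f}

Merge at B4: IN[B4] = OUT[B3] = {c+f}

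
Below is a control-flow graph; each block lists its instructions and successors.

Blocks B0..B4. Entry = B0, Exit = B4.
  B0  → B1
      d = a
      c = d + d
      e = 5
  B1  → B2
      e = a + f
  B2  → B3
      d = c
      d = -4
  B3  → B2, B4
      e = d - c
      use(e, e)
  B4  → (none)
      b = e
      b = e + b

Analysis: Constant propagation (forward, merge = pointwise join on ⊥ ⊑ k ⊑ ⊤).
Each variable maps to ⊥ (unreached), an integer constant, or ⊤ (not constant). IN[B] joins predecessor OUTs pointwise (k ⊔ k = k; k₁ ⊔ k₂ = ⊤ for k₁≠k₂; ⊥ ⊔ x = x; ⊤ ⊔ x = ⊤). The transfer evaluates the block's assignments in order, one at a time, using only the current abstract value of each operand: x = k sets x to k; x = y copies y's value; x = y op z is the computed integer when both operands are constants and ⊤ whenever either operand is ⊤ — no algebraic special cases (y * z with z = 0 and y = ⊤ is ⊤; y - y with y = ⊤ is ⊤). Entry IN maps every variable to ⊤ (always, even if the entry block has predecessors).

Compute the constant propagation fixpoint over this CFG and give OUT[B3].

Answer: {a: ⊤, b: ⊤, c: ⊤, d: -4, e: ⊤, f: ⊤}

Trace:
Fixpoint table:
  B0:  IN=(all ⊤)  OUT={e:5; rest ⊤}
  B1:  IN={e:5; rest ⊤}  OUT=(all ⊤)
  B2:  IN=(all ⊤)  OUT={d:-4; rest ⊤}
  B3:  IN={d:-4; rest ⊤}  OUT={d:-4; rest ⊤}
  B4:  IN={d:-4; rest ⊤}  OUT={d:-4; rest ⊤}

Merge at B3: IN[B3] = OUT[B2] = {a: ⊤, b: ⊤, c: ⊤, d: -4, e: ⊤, f: ⊤}
Applying B3's transfer function to that IN value gives OUT[B3] (row B3 above).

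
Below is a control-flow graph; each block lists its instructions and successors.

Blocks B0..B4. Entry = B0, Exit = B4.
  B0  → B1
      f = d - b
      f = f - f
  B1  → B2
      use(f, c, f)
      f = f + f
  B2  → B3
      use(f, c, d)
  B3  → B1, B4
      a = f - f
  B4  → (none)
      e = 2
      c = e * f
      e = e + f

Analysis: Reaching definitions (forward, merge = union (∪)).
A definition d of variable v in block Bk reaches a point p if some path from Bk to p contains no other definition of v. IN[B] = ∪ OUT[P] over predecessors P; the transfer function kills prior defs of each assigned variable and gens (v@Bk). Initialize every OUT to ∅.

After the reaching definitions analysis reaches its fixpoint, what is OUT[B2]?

Answer: {a@B3, f@B1}

Working:
Fixpoint table:
  B0: | IN={} | OUT={f@B0}
  B1: | IN={a@B3, f@B0, f@B1} | OUT={a@B3, f@B1}
  B2: | IN={a@B3, f@B1} | OUT={a@B3, f@B1}
  B3: | IN={a@B3, f@B1} | OUT={a@B3, f@B1}
  B4: | IN={a@B3, f@B1} | OUT={a@B3, c@B4, e@B4, f@B1}

Merge at B2: IN[B2] = OUT[B1] = {a@B3, f@B1}
Applying B2's transfer function to that IN value gives OUT[B2] (row B2 above).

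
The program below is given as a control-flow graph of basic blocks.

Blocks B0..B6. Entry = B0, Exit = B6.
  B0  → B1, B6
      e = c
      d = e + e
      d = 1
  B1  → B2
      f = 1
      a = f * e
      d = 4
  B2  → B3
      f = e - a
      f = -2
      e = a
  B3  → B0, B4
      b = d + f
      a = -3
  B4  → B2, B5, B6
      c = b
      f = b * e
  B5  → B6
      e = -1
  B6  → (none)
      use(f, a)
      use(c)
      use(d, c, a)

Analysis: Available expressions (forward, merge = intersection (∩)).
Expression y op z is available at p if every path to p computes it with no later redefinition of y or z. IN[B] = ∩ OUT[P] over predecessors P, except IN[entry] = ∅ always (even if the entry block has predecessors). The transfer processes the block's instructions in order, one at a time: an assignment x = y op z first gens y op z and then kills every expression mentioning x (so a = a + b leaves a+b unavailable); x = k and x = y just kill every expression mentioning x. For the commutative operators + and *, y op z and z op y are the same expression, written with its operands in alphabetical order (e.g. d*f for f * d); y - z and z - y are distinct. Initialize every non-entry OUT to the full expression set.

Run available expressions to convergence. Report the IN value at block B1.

Answer: {e+e}

Trace:
Converged values:
  B0: | IN={} | OUT={e+e}
  B1: | IN={e+e} | OUT={e*f, e+e}
  B2: | IN={} | OUT={}
  B3: | IN={} | OUT={d+f}
  B4: | IN={d+f} | OUT={b*e}
  B5: | IN={b*e} | OUT={}
  B6: | IN={} | OUT={}

Merge at B1: IN[B1] = OUT[B0] = {e+e}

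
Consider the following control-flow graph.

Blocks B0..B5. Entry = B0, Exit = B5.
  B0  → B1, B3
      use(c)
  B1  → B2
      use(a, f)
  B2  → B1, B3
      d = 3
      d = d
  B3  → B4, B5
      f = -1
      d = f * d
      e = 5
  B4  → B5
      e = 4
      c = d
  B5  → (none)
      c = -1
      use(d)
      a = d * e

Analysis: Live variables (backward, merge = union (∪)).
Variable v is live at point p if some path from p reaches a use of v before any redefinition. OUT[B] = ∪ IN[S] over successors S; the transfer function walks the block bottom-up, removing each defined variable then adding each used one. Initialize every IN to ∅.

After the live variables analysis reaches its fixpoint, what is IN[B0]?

Per-block solution:
  B0: | IN={a, c, d, f} | OUT={a, d, f}
  B1: | IN={a, f} | OUT={a, f}
  B2: | IN={a, f} | OUT={a, d, f}
  B3: | IN={d} | OUT={d, e}
  B4: | IN={d} | OUT={d, e}
  B5: | IN={d, e} | OUT={}

Merge at B0: OUT[B0] = IN[B1] ⊔ IN[B3] = {a, d, f}
Applying B0's transfer function to that OUT value gives IN[B0] (row B0 above).

Answer: {a, c, d, f}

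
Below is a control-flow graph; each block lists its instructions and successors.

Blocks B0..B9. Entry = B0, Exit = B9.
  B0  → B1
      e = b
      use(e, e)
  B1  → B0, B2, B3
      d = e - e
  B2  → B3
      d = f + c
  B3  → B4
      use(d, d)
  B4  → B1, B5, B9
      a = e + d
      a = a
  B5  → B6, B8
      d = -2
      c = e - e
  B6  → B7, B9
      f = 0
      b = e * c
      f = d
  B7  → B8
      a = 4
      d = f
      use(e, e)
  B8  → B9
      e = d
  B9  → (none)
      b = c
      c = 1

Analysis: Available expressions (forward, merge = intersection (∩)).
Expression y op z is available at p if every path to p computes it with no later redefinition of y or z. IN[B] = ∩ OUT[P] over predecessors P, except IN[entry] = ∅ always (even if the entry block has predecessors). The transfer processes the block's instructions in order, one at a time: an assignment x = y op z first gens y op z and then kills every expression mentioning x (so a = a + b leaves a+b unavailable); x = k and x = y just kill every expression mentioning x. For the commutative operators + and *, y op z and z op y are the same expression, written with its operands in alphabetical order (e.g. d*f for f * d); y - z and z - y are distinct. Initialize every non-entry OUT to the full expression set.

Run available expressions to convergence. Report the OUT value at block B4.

Per-block solution:
  B0:  IN={}  OUT={}
  B1:  IN={}  OUT={e-e}
  B2:  IN={e-e}  OUT={c+f, e-e}
  B3:  IN={e-e}  OUT={e-e}
  B4:  IN={e-e}  OUT={d+e, e-e}
  B5:  IN={d+e, e-e}  OUT={e-e}
  B6:  IN={e-e}  OUT={c*e, e-e}
  B7:  IN={c*e, e-e}  OUT={c*e, e-e}
  B8:  IN={e-e}  OUT={}
  B9:  IN={}  OUT={}

Merge at B4: IN[B4] = OUT[B3] = {e-e}
Applying B4's transfer function to that IN value gives OUT[B4] (row B4 above).

Answer: {d+e, e-e}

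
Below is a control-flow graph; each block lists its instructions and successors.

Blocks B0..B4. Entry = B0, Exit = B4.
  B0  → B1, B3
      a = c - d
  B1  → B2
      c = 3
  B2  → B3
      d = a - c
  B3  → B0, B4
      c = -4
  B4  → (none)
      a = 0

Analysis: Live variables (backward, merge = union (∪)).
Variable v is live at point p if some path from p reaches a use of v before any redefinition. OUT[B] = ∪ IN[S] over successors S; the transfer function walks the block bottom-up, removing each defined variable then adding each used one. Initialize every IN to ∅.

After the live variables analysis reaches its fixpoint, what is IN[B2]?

Converged values:
  B0:  IN={c, d}  OUT={a, d}
  B1:  IN={a}  OUT={a, c}
  B2:  IN={a, c}  OUT={d}
  B3:  IN={d}  OUT={c, d}
  B4:  IN={}  OUT={}

Merge at B2: OUT[B2] = IN[B3] = {d}
Applying B2's transfer function to that OUT value gives IN[B2] (row B2 above).

Answer: {a, c}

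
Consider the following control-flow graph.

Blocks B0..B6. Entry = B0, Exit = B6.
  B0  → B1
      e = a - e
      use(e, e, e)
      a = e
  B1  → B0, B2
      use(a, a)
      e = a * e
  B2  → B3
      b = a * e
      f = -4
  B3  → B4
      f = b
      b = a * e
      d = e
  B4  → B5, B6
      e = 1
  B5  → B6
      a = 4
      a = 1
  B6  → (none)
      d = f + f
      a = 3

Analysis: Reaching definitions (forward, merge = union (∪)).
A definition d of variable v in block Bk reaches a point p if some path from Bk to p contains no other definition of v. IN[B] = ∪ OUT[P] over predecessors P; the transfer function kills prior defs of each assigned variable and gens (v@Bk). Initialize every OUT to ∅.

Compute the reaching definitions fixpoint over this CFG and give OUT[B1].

Answer: {a@B0, e@B1}

Trace:
Converged values:
  B0:   IN={a@B0, e@B1}   OUT={a@B0, e@B0}
  B1:   IN={a@B0, e@B0}   OUT={a@B0, e@B1}
  B2:   IN={a@B0, e@B1}   OUT={a@B0, b@B2, e@B1, f@B2}
  B3:   IN={a@B0, b@B2, e@B1, f@B2}   OUT={a@B0, b@B3, d@B3, e@B1, f@B3}
  B4:   IN={a@B0, b@B3, d@B3, e@B1, f@B3}   OUT={a@B0, b@B3, d@B3, e@B4, f@B3}
  B5:   IN={a@B0, b@B3, d@B3, e@B4, f@B3}   OUT={a@B5, b@B3, d@B3, e@B4, f@B3}
  B6:   IN={a@B0, a@B5, b@B3, d@B3, e@B4, f@B3}   OUT={a@B6, b@B3, d@B6, e@B4, f@B3}

Merge at B1: IN[B1] = OUT[B0] = {a@B0, e@B0}
Applying B1's transfer function to that IN value gives OUT[B1] (row B1 above).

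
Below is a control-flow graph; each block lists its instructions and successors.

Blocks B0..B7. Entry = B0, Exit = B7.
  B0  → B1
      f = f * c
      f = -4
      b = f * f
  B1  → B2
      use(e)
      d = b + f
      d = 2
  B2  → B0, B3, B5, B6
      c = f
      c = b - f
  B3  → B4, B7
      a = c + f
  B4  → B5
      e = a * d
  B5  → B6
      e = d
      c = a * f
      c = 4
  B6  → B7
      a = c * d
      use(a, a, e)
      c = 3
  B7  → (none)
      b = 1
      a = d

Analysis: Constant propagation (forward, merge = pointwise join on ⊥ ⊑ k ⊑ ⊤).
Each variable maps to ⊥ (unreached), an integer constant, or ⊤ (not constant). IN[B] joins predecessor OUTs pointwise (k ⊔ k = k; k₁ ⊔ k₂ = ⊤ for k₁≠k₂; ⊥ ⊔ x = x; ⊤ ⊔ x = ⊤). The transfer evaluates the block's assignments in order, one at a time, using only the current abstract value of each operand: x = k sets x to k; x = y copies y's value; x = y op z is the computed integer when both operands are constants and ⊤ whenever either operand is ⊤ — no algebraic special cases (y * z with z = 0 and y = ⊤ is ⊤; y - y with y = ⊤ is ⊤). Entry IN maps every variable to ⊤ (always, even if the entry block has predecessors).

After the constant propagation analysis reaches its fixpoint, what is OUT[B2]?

Per-block solution:
  B0:  IN=(all ⊤)  OUT={b:16, f:-4; rest ⊤}
  B1:  IN={b:16, f:-4; rest ⊤}  OUT={b:16, d:2, f:-4; rest ⊤}
  B2:  IN={b:16, d:2, f:-4; rest ⊤}  OUT={b:16, c:20, d:2, f:-4; rest ⊤}
  B3:  IN={b:16, c:20, d:2, f:-4; rest ⊤}  OUT={a:16, b:16, c:20, d:2, f:-4; rest ⊤}
  B4:  IN={a:16, b:16, c:20, d:2, f:-4; rest ⊤}  OUT={a:16, b:16, c:20, d:2, e:32, f:-4; rest ⊤}
  B5:  IN={b:16, c:20, d:2, f:-4; rest ⊤}  OUT={b:16, c:4, d:2, e:2, f:-4; rest ⊤}
  B6:  IN={b:16, d:2, f:-4; rest ⊤}  OUT={b:16, c:3, d:2, f:-4; rest ⊤}
  B7:  IN={b:16, d:2, f:-4; rest ⊤}  OUT={a:2, b:1, d:2, f:-4; rest ⊤}

Merge at B2: IN[B2] = OUT[B1] = {a: ⊤, b: 16, c: ⊤, d: 2, e: ⊤, f: -4}
Applying B2's transfer function to that IN value gives OUT[B2] (row B2 above).

Answer: {a: ⊤, b: 16, c: 20, d: 2, e: ⊤, f: -4}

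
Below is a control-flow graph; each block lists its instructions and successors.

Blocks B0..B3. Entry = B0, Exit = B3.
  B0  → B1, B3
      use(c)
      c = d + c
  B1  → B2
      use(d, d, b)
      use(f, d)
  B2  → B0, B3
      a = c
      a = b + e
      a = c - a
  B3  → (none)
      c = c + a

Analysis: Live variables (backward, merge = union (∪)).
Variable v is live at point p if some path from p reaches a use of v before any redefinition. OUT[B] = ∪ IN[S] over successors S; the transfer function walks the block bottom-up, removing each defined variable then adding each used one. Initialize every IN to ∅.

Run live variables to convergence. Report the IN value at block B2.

Answer: {b, c, d, e, f}

Derivation:
Per-block solution:
  B0:   IN={a, b, c, d, e, f}   OUT={a, b, c, d, e, f}
  B1:   IN={b, c, d, e, f}   OUT={b, c, d, e, f}
  B2:   IN={b, c, d, e, f}   OUT={a, b, c, d, e, f}
  B3:   IN={a, c}   OUT={}

Merge at B2: OUT[B2] = IN[B0] ⊔ IN[B3] = {a, b, c, d, e, f}
Applying B2's transfer function to that OUT value gives IN[B2] (row B2 above).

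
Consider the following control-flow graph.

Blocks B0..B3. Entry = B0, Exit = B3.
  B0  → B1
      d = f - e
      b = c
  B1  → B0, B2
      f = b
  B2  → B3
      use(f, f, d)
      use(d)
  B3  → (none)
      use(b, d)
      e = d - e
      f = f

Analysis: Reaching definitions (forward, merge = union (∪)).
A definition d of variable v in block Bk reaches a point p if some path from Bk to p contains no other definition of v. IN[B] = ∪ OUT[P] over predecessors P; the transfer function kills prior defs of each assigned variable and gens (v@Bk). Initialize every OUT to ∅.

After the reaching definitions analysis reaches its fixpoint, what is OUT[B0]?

Answer: {b@B0, d@B0, f@B1}

Derivation:
Converged values:
  B0:  IN={b@B0, d@B0, f@B1}  OUT={b@B0, d@B0, f@B1}
  B1:  IN={b@B0, d@B0, f@B1}  OUT={b@B0, d@B0, f@B1}
  B2:  IN={b@B0, d@B0, f@B1}  OUT={b@B0, d@B0, f@B1}
  B3:  IN={b@B0, d@B0, f@B1}  OUT={b@B0, d@B0, e@B3, f@B3}

Merge at B0 (entry node, so the boundary value {} is joined with the incoming edge(s)): IN[B0] = {} ⊔ OUT[B1] = {b@B0, d@B0, f@B1}
Applying B0's transfer function to that IN value gives OUT[B0] (row B0 above).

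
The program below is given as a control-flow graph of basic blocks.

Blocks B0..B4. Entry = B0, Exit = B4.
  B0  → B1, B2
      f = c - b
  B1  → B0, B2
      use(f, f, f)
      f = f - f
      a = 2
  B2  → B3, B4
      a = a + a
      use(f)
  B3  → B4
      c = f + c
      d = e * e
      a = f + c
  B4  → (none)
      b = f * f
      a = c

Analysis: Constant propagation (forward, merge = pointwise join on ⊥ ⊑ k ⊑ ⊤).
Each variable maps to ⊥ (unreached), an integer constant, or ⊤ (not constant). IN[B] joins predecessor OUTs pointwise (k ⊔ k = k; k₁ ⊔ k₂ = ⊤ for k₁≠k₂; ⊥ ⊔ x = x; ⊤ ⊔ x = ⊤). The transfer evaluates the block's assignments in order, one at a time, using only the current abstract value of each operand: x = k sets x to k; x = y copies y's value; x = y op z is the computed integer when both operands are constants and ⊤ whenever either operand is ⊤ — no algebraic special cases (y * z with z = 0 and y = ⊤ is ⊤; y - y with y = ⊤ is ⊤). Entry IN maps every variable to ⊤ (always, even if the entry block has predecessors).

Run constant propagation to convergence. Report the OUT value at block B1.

Per-block solution:
  B0:   IN=(all ⊤)   OUT=(all ⊤)
  B1:   IN=(all ⊤)   OUT={a:2; rest ⊤}
  B2:   IN=(all ⊤)   OUT=(all ⊤)
  B3:   IN=(all ⊤)   OUT=(all ⊤)
  B4:   IN=(all ⊤)   OUT=(all ⊤)

Merge at B1: IN[B1] = OUT[B0] = {a: ⊤, b: ⊤, c: ⊤, d: ⊤, e: ⊤, f: ⊤}
Applying B1's transfer function to that IN value gives OUT[B1] (row B1 above).

Answer: {a: 2, b: ⊤, c: ⊤, d: ⊤, e: ⊤, f: ⊤}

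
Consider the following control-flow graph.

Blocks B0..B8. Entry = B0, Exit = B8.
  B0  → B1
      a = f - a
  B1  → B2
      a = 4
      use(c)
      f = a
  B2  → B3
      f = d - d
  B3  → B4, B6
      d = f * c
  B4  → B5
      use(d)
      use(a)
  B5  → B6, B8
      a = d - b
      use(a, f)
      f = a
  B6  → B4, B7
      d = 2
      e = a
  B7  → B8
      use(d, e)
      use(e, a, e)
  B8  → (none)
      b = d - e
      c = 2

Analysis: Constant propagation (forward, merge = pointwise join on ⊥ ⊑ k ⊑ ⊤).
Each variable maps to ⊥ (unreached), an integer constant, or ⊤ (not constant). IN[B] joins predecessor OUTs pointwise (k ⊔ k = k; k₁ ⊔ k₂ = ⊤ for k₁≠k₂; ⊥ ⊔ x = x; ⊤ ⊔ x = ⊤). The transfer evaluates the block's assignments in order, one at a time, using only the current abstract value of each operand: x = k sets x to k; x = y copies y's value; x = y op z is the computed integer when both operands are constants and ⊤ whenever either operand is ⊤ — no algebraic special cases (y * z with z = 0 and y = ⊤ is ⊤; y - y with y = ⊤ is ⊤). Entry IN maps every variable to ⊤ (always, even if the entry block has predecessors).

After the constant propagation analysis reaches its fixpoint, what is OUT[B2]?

Answer: {a: 4, b: ⊤, c: ⊤, d: ⊤, e: ⊤, f: ⊤}

Derivation:
Fixpoint table:
  B0:   IN=(all ⊤)   OUT=(all ⊤)
  B1:   IN=(all ⊤)   OUT={a:4, f:4; rest ⊤}
  B2:   IN={a:4, f:4; rest ⊤}   OUT={a:4; rest ⊤}
  B3:   IN={a:4; rest ⊤}   OUT={a:4; rest ⊤}
  B4:   IN=(all ⊤)   OUT=(all ⊤)
  B5:   IN=(all ⊤)   OUT=(all ⊤)
  B6:   IN=(all ⊤)   OUT={d:2; rest ⊤}
  B7:   IN={d:2; rest ⊤}   OUT={d:2; rest ⊤}
  B8:   IN=(all ⊤)   OUT={c:2; rest ⊤}

Merge at B2: IN[B2] = OUT[B1] = {a: 4, b: ⊤, c: ⊤, d: ⊤, e: ⊤, f: 4}
Applying B2's transfer function to that IN value gives OUT[B2] (row B2 above).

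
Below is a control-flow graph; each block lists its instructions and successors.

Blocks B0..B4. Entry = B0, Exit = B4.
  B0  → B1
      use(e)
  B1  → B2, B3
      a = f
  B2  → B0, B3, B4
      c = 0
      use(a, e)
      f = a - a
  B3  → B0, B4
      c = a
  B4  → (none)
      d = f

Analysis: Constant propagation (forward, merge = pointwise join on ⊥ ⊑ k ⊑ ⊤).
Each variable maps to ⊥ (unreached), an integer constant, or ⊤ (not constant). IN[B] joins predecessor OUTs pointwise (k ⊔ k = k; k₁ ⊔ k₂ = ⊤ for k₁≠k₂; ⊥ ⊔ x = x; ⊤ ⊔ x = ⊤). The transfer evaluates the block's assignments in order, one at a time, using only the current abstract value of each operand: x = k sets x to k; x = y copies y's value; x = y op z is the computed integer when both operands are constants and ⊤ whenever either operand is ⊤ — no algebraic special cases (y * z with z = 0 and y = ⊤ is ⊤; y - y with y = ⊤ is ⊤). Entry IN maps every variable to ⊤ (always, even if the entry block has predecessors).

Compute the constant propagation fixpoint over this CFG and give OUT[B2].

Converged values:
  B0:  IN=(all ⊤)  OUT=(all ⊤)
  B1:  IN=(all ⊤)  OUT=(all ⊤)
  B2:  IN=(all ⊤)  OUT={c:0; rest ⊤}
  B3:  IN=(all ⊤)  OUT=(all ⊤)
  B4:  IN=(all ⊤)  OUT=(all ⊤)

Merge at B2: IN[B2] = OUT[B1] = {a: ⊤, b: ⊤, c: ⊤, d: ⊤, e: ⊤, f: ⊤}
Applying B2's transfer function to that IN value gives OUT[B2] (row B2 above).

Answer: {a: ⊤, b: ⊤, c: 0, d: ⊤, e: ⊤, f: ⊤}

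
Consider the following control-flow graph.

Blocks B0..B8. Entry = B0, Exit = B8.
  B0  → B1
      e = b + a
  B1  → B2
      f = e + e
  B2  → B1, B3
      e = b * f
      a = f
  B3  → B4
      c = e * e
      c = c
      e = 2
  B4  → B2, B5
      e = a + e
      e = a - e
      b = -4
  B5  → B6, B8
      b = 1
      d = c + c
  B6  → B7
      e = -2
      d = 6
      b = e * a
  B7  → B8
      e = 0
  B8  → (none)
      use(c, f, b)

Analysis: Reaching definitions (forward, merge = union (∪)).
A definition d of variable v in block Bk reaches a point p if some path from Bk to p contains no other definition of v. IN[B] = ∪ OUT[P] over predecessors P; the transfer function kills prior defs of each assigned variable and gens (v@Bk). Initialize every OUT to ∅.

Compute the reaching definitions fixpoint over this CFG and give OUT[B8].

Answer: {a@B2, b@B5, b@B6, c@B3, d@B5, d@B6, e@B4, e@B7, f@B1}

Trace:
Per-block solution:
  B0: | IN={} | OUT={e@B0}
  B1: | IN={a@B2, b@B4, c@B3, e@B0, e@B2, f@B1} | OUT={a@B2, b@B4, c@B3, e@B0, e@B2, f@B1}
  B2: | IN={a@B2, b@B4, c@B3, e@B0, e@B2, e@B4, f@B1} | OUT={a@B2, b@B4, c@B3, e@B2, f@B1}
  B3: | IN={a@B2, b@B4, c@B3, e@B2, f@B1} | OUT={a@B2, b@B4, c@B3, e@B3, f@B1}
  B4: | IN={a@B2, b@B4, c@B3, e@B3, f@B1} | OUT={a@B2, b@B4, c@B3, e@B4, f@B1}
  B5: | IN={a@B2, b@B4, c@B3, e@B4, f@B1} | OUT={a@B2, b@B5, c@B3, d@B5, e@B4, f@B1}
  B6: | IN={a@B2, b@B5, c@B3, d@B5, e@B4, f@B1} | OUT={a@B2, b@B6, c@B3, d@B6, e@B6, f@B1}
  B7: | IN={a@B2, b@B6, c@B3, d@B6, e@B6, f@B1} | OUT={a@B2, b@B6, c@B3, d@B6, e@B7, f@B1}
  B8: | IN={a@B2, b@B5, b@B6, c@B3, d@B5, d@B6, e@B4, e@B7, f@B1} | OUT={a@B2, b@B5, b@B6, c@B3, d@B5, d@B6, e@B4, e@B7, f@B1}

Merge at B8: IN[B8] = OUT[B5] ⊔ OUT[B7] = {a@B2, b@B5, b@B6, c@B3, d@B5, d@B6, e@B4, e@B7, f@B1}
Applying B8's transfer function to that IN value gives OUT[B8] (row B8 above).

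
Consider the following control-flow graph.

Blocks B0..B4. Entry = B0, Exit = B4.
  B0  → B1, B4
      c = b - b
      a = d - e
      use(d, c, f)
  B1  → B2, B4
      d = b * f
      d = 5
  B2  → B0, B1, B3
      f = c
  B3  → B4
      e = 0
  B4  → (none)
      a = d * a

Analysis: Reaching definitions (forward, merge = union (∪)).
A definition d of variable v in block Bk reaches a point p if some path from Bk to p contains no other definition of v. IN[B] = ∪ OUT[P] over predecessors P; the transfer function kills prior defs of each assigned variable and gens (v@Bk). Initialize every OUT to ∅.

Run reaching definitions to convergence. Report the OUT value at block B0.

Answer: {a@B0, c@B0, d@B1, f@B2}

Trace:
Per-block solution:
  B0: | IN={a@B0, c@B0, d@B1, f@B2} | OUT={a@B0, c@B0, d@B1, f@B2}
  B1: | IN={a@B0, c@B0, d@B1, f@B2} | OUT={a@B0, c@B0, d@B1, f@B2}
  B2: | IN={a@B0, c@B0, d@B1, f@B2} | OUT={a@B0, c@B0, d@B1, f@B2}
  B3: | IN={a@B0, c@B0, d@B1, f@B2} | OUT={a@B0, c@B0, d@B1, e@B3, f@B2}
  B4: | IN={a@B0, c@B0, d@B1, e@B3, f@B2} | OUT={a@B4, c@B0, d@B1, e@B3, f@B2}

Merge at B0 (entry node, so the boundary value {} is joined with the incoming edge(s)): IN[B0] = {} ⊔ OUT[B2] = {a@B0, c@B0, d@B1, f@B2}
Applying B0's transfer function to that IN value gives OUT[B0] (row B0 above).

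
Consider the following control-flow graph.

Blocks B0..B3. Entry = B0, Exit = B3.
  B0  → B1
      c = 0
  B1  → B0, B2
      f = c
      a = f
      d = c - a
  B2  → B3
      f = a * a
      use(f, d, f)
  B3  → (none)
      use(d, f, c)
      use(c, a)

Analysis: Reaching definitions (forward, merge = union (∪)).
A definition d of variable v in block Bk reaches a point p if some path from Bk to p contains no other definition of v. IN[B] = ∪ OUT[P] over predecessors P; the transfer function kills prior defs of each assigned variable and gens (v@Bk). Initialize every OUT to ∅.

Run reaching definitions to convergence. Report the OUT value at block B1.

Converged values:
  B0:  IN={a@B1, c@B0, d@B1, f@B1}  OUT={a@B1, c@B0, d@B1, f@B1}
  B1:  IN={a@B1, c@B0, d@B1, f@B1}  OUT={a@B1, c@B0, d@B1, f@B1}
  B2:  IN={a@B1, c@B0, d@B1, f@B1}  OUT={a@B1, c@B0, d@B1, f@B2}
  B3:  IN={a@B1, c@B0, d@B1, f@B2}  OUT={a@B1, c@B0, d@B1, f@B2}

Merge at B1: IN[B1] = OUT[B0] = {a@B1, c@B0, d@B1, f@B1}
Applying B1's transfer function to that IN value gives OUT[B1] (row B1 above).

Answer: {a@B1, c@B0, d@B1, f@B1}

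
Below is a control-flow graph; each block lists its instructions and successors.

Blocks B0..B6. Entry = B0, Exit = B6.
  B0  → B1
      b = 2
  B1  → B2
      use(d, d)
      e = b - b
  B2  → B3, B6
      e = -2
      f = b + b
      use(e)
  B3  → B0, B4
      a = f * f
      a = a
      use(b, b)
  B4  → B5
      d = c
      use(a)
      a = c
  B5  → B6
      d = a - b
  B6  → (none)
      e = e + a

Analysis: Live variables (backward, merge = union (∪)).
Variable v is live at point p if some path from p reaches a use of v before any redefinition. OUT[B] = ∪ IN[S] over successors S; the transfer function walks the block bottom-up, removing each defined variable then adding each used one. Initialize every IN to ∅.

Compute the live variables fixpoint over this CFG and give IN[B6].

Answer: {a, e}

Trace:
Per-block solution:
  B0: | IN={a, c, d} | OUT={a, b, c, d}
  B1: | IN={a, b, c, d} | OUT={a, b, c, d}
  B2: | IN={a, b, c, d} | OUT={a, b, c, d, e, f}
  B3: | IN={b, c, d, e, f} | OUT={a, b, c, d, e}
  B4: | IN={a, b, c, e} | OUT={a, b, e}
  B5: | IN={a, b, e} | OUT={a, e}
  B6: | IN={a, e} | OUT={}

B6 is the boundary node: OUT[B6] = {}
Applying B6's transfer function to that OUT value gives IN[B6] (row B6 above).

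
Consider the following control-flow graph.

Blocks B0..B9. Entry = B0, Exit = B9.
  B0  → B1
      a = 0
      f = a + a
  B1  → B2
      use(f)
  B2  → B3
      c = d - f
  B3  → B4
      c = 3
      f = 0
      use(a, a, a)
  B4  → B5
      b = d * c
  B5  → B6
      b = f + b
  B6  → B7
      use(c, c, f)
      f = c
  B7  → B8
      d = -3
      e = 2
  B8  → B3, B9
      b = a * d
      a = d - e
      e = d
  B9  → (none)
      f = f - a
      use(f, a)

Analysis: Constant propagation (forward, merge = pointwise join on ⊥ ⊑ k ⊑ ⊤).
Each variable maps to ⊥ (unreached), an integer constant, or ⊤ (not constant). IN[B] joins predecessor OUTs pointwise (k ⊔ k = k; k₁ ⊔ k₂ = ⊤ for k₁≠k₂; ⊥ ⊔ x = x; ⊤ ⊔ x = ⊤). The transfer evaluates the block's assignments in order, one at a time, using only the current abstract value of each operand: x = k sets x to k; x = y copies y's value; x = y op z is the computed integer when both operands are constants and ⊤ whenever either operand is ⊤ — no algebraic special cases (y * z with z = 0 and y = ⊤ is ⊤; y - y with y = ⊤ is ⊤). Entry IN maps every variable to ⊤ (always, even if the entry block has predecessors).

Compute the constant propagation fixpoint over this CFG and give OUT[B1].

Fixpoint table:
  B0: | IN=(all ⊤) | OUT={a:0, f:0; rest ⊤}
  B1: | IN={a:0, f:0; rest ⊤} | OUT={a:0, f:0; rest ⊤}
  B2: | IN={a:0, f:0; rest ⊤} | OUT={a:0, f:0; rest ⊤}
  B3: | IN=(all ⊤) | OUT={c:3, f:0; rest ⊤}
  B4: | IN={c:3, f:0; rest ⊤} | OUT={c:3, f:0; rest ⊤}
  B5: | IN={c:3, f:0; rest ⊤} | OUT={c:3, f:0; rest ⊤}
  B6: | IN={c:3, f:0; rest ⊤} | OUT={c:3, f:3; rest ⊤}
  B7: | IN={c:3, f:3; rest ⊤} | OUT={c:3, d:-3, e:2, f:3; rest ⊤}
  B8: | IN={c:3, d:-3, e:2, f:3; rest ⊤} | OUT={a:-5, c:3, d:-3, e:-3, f:3; rest ⊤}
  B9: | IN={a:-5, c:3, d:-3, e:-3, f:3; rest ⊤} | OUT={a:-5, c:3, d:-3, e:-3, f:8; rest ⊤}

Merge at B1: IN[B1] = OUT[B0] = {a: 0, b: ⊤, c: ⊤, d: ⊤, e: ⊤, f: 0}
Applying B1's transfer function to that IN value gives OUT[B1] (row B1 above).

Answer: {a: 0, b: ⊤, c: ⊤, d: ⊤, e: ⊤, f: 0}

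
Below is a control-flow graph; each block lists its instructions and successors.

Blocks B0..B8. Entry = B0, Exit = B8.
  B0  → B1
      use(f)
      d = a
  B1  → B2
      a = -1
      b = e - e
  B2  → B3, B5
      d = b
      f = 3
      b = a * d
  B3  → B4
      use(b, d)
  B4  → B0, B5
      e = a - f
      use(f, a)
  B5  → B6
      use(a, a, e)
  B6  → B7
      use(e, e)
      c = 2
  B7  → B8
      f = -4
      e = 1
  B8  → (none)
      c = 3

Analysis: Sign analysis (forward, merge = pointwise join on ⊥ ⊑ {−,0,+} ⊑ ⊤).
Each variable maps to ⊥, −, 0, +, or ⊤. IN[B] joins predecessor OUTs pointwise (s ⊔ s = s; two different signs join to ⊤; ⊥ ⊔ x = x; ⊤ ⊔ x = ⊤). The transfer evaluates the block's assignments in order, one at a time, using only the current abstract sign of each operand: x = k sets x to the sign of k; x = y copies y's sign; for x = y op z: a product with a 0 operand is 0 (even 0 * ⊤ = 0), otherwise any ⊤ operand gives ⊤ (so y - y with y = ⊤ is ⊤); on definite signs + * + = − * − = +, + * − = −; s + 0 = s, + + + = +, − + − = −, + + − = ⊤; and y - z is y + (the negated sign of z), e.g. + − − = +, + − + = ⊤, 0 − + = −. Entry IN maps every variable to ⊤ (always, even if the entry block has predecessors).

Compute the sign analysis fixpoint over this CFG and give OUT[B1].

Answer: {a: -, b: ⊤, c: ⊤, d: ⊤, e: ⊤, f: ⊤}

Derivation:
Per-block solution:
  B0:  IN=(all ⊤)  OUT=(all ⊤)
  B1:  IN=(all ⊤)  OUT={a:-; rest ⊤}
  B2:  IN={a:-; rest ⊤}  OUT={a:-, f:+; rest ⊤}
  B3:  IN={a:-, f:+; rest ⊤}  OUT={a:-, f:+; rest ⊤}
  B4:  IN={a:-, f:+; rest ⊤}  OUT={a:-, e:-, f:+; rest ⊤}
  B5:  IN={a:-, f:+; rest ⊤}  OUT={a:-, f:+; rest ⊤}
  B6:  IN={a:-, f:+; rest ⊤}  OUT={a:-, c:+, f:+; rest ⊤}
  B7:  IN={a:-, c:+, f:+; rest ⊤}  OUT={a:-, c:+, e:+, f:-; rest ⊤}
  B8:  IN={a:-, c:+, e:+, f:-; rest ⊤}  OUT={a:-, c:+, e:+, f:-; rest ⊤}

Merge at B1: IN[B1] = OUT[B0] = {a: ⊤, b: ⊤, c: ⊤, d: ⊤, e: ⊤, f: ⊤}
Applying B1's transfer function to that IN value gives OUT[B1] (row B1 above).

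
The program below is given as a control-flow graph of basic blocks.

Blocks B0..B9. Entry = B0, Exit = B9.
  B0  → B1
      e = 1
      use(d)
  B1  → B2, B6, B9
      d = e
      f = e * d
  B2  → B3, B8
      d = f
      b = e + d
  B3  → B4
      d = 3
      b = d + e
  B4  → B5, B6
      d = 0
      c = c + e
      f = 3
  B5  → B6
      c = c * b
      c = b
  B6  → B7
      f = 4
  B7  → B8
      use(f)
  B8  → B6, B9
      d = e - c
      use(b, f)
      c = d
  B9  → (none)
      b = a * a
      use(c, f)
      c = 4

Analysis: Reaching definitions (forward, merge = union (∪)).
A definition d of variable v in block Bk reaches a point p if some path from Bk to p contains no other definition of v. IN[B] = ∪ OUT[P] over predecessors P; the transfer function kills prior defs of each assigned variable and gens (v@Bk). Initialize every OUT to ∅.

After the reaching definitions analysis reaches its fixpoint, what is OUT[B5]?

Answer: {b@B3, c@B5, d@B4, e@B0, f@B4}

Trace:
Fixpoint table:
  B0:   IN={}   OUT={e@B0}
  B1:   IN={e@B0}   OUT={d@B1, e@B0, f@B1}
  B2:   IN={d@B1, e@B0, f@B1}   OUT={b@B2, d@B2, e@B0, f@B1}
  B3:   IN={b@B2, d@B2, e@B0, f@B1}   OUT={b@B3, d@B3, e@B0, f@B1}
  B4:   IN={b@B3, d@B3, e@B0, f@B1}   OUT={b@B3, c@B4, d@B4, e@B0, f@B4}
  B5:   IN={b@B3, c@B4, d@B4, e@B0, f@B4}   OUT={b@B3, c@B5, d@B4, e@B0, f@B4}
  B6:   IN={b@B2, b@B3, c@B4, c@B5, c@B8, d@B1, d@B4, d@B8, e@B0, f@B1, f@B4, f@B6}   OUT={b@B2, b@B3, c@B4, c@B5, c@B8, d@B1, d@B4, d@B8, e@B0, f@B6}
  B7:   IN={b@B2, b@B3, c@B4, c@B5, c@B8, d@B1, d@B4, d@B8, e@B0, f@B6}   OUT={b@B2, b@B3, c@B4, c@B5, c@B8, d@B1, d@B4, d@B8, e@B0, f@B6}
  B8:   IN={b@B2, b@B3, c@B4, c@B5, c@B8, d@B1, d@B2, d@B4, d@B8, e@B0, f@B1, f@B6}   OUT={b@B2, b@B3, c@B8, d@B8, e@B0, f@B1, f@B6}
  B9:   IN={b@B2, b@B3, c@B8, d@B1, d@B8, e@B0, f@B1, f@B6}   OUT={b@B9, c@B9, d@B1, d@B8, e@B0, f@B1, f@B6}

Merge at B5: IN[B5] = OUT[B4] = {b@B3, c@B4, d@B4, e@B0, f@B4}
Applying B5's transfer function to that IN value gives OUT[B5] (row B5 above).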